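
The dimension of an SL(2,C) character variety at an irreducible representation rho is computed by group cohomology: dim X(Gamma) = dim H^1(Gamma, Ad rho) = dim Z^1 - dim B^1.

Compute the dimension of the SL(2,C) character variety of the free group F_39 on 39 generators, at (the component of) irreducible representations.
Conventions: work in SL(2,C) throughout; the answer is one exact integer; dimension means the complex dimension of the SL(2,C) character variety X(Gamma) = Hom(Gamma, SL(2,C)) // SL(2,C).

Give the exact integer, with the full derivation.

Here Gamma is free of rank 39 — no relator constrains a cocycle.
A cocycle picks one sl_2 vector per generator freely, giving dim Z^1 = 3*39 = 117.
At an irreducible rho the centralizer of the image in sl_2 is 0, so the coboundary map sl_2 -> Z^1 is injective: dim B^1 = 3.
Therefore dim X = 117 - 3 = 114.

114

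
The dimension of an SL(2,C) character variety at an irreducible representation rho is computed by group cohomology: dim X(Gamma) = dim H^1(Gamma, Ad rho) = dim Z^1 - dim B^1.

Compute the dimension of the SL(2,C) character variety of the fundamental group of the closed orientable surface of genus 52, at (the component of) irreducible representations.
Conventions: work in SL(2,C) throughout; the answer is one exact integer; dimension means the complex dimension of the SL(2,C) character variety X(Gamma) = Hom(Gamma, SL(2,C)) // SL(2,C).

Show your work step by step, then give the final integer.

306

Gamma = pi_1(Sigma_52) = < a_1, b_1, ..., a_52, b_52 | prod [a_i, b_i] > has 2g = 104 generators and 1 relator.
Unconstrained cocycle data is one sl_2 vector per generator (312 dimensions), cut by the relator condition d_2(z) = 0.
d_2 is surjective at irreducible rho (its cokernel H^2 is dual to H^0 = 0), so dim Z^1 = 312 - 3 = 309.
dim B^1 = 3 (coboundaries, injective at irreducible rho).
Hence dim X = 309 - 3 = 306.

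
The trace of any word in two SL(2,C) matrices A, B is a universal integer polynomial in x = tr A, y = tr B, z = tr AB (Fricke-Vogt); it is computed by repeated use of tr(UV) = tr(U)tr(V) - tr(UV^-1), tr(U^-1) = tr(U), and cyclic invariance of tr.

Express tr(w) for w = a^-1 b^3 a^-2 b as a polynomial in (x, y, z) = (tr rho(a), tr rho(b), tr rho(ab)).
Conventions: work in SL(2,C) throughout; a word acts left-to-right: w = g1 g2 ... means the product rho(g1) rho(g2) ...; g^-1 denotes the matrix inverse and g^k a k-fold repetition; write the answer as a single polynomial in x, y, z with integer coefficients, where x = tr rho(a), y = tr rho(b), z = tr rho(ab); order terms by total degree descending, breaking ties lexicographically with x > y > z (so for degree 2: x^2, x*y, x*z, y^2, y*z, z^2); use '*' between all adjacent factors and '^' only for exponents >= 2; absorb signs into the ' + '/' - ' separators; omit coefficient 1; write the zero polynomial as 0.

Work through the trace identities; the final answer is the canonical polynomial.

trace(b^2) = trace(b)*trace(b) - trace(1)   [square of b] = y^2 - 2
trace(b^3) = trace(b)*trace(b^2) - trace(b)   [square of b] = y^3 - 3*y
trace(b^4) = trace(b)*trace(b^3) - trace(b^2)   [square of b] = y^4 - 4*y^2 + 2
next, trace(b a b) = trace(b)*trace(a b) - trace(a)   [square of b] = y*z - x
trace(b^2 a b) = trace(b)*trace(b a b) - trace(b a)   [square of b] = y^2*z - x*y - z
trace(b^4 a) = trace(b)*trace(b^2 a b) - trace(b^2 a)   [square of b] = y^3*z - x*y^2 - 2*y*z + x
and trace(a^-1 b^4) = trace(b^4)*trace(a) - trace(b^4 a)   [inverse elimination on a] = x*y^4 - y^3*z - 3*x*y^2 + 2*y*z + x
trace(b^3 a^-2 b) = trace(a^-1 b^4)*trace(a) - trace(a^-1 b^4 a)   [inverse elimination on a] = x^2*y^4 - x*y^3*z - 3*x^2*y^2 - y^4 + 2*x*y*z + x^2 + 4*y^2 - 2
and trace(a b a b) = trace(a b)*trace(a b) - trace(1)   [split at a repeated a] = z^2 - 2
next, trace(a b a) = trace(a)*trace(b a) - trace(b)   [square of a] = x*z - y
trace(b a b a b) = trace(b)*trace(a b a b) - trace(a b a)   [square of b] = y*z^2 - x*z - y
trace(b a b^3 a) = trace(b)*trace(b a b a b) - trace(b a b a)   [square of b] = y^2*z^2 - x*y*z - y^2 - z^2 + 2
and trace(b a b^3 a^-1) = trace(b a b^3)*trace(a) - trace(b a b^3 a)   [inverse elimination on a] = x*y^3*z - x^2*y^2 - y^2*z^2 - x*y*z + x^2 + y^2 + z^2 - 2
trace(b^3 a^-2 b a) = trace(b a b^3 a^-1)*trace(a) - trace(b a b^3)   [inverse elimination on a] = x^2*y^3*z - x^3*y^2 - x*y^2*z^2 - x^2*y*z - y^3*z + x^3 + 2*x*y^2 + x*z^2 + 2*y*z - 3*x
next, trace(a^-1 b^3 a^-2 b) = trace(b^3 a^-2 b)*trace(a) - trace(b^3 a^-2 b a)   [inverse elimination on a] = x^3*y^4 - 2*x^2*y^3*z - 2*x^3*y^2 - x*y^4 + x*y^2*z^2 + 3*x^2*y*z + y^3*z + 2*x*y^2 - x*z^2 - 2*y*z + x

x^3*y^4 - 2*x^2*y^3*z - 2*x^3*y^2 - x*y^4 + x*y^2*z^2 + 3*x^2*y*z + y^3*z + 2*x*y^2 - x*z^2 - 2*y*z + x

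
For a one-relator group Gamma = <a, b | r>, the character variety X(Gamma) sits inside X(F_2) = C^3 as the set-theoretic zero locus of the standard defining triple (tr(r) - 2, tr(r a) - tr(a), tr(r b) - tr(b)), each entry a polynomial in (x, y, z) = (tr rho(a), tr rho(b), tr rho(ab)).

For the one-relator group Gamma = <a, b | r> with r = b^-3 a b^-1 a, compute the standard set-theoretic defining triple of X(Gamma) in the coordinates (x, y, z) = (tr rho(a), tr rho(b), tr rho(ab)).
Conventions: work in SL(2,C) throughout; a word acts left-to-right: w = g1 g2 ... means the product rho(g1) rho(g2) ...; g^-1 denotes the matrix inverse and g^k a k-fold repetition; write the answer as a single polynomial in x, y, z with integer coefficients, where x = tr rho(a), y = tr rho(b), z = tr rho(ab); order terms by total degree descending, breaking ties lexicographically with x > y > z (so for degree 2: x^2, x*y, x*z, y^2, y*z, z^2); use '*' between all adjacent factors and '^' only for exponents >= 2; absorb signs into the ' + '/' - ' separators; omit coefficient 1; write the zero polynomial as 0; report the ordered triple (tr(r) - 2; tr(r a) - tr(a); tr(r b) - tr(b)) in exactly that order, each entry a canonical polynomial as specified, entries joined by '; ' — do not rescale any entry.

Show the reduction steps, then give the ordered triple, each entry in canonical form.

x^2*y^4 - 2*x*y^3*z - 2*x^2*y^2 + y^2*z^2 + 3*x*y*z - y^2 - z^2; x^3*y^4 - 2*x^2*y^3*z - 2*x^3*y^2 - x*y^4 + x*y^2*z^2 + 3*x^2*y*z + y^3*z + 2*x*y^2 - x*z^2 - 2*y*z; x^2*y^3 - 2*x*y^2*z - x^2*y + y*z^2 + x*z - 2*y

so tr(a^2) = tr(a) tr(a) - tr(1)   [square of a] = x^2 - 2
tr(a^2 b) = tr(a) tr(b a) - tr(b)   [square of a] = x*z - y
reduce: tr(b^-1 a^2) = tr(a^2) tr(b) - tr(a^2 b)   [inverse elimination on b] = x^2*y - x*z - y
tr(a b^-2 a) = tr(b^-1 a^2) tr(b) - tr(b^-1 a^2 b)   [inverse elimination on b] = x^2*y^2 - x*y*z - x^2 - y^2 + 2
tr(a b a b) = tr(b a) tr(b a) - tr(1)   [split at a repeated b] = z^2 - 2
tr(a b a b^-1) = tr(a b a) tr(b) - tr(a b a b)   [inverse elimination on b] = x*y*z - y^2 - z^2 + 2
so tr(a b^-2 a b) = tr(a b a b^-1) tr(b) - tr(a b a)   [inverse elimination on b] = x*y^2*z - y^3 - y*z^2 - x*z + 3*y
tr(b^-2 a b^-1 a) = tr(a b^-2 a) tr(b) - tr(a b^-2 a b)   [inverse elimination on b] = x^2*y^3 - 2*x*y^2*z - x^2*y + y*z^2 + x*z - y
tr(b^-1 a b^-1 a) = tr(a b^-1 a) tr(b) - tr(a b^-1 a b)   [inverse elimination on b] = x^2*y^2 - 2*x*y*z + z^2 - 2
tr(b^-3 a b^-1 a) = tr(b^-2 a b^-1 a) tr(b) - tr(b^-2 a b^-1 a b)   [inverse elimination on b] = x^2*y^4 - 2*x*y^3*z - 2*x^2*y^2 + y^2*z^2 + 3*x*y*z - y^2 - z^2 + 2
tr(a^3) = tr(a) tr(a^2) - tr(a)  (reduce the a square) = x^3 - 3*x
so tr(a^3 b) = tr(a) tr(b a^2) - tr(b a)  (reduce the a square) = x^2*z - x*y - z
tr(a^2 b^-1 a) = tr(a^3) tr(b) - tr(a^3 b)  (eliminate b^-1) = x^3*y - x^2*z - 2*x*y + z
tr(b a b) = tr(b) tr(a b) - tr(a)  (reduce the b square) = y*z - x
tr(a b a^2 b) = tr(a) tr(b a b a) - tr(b a b)  (reduce the a square) = x*z^2 - y*z - x
tr(a^2 b^-1 a b) = tr(a b a^2) tr(b) - tr(a b a^2 b)  (eliminate b^-1) = x^2*y*z - x*y^2 - x*z^2 + x
tr(a b^-1 a^2 b^-1) = tr(a^2 b^-1 a) tr(b) - tr(a^2 b^-1 a b)  (eliminate b^-1) = x^3*y^2 - 2*x^2*y*z - x*y^2 + x*z^2 + y*z - x
so tr(b^-1 a b^-1 a^2 b^-1) = tr(a b^-1 a^2 b^-1) tr(b) - tr(a b^-1 a^2)  (eliminate b^-1) = x^3*y^3 - 2*x^2*y^2*z - x^3*y - x*y^3 + x*y*z^2 + x^2*z + y^2*z + x*y - z
reduce: tr(b^-3 a b^-1 a^2) = tr(b^-1 a b^-1 a^2 b^-1) tr(b) - tr(b^-1 a b^-1 a^2)  (eliminate b^-1) = x^3*y^4 - 2*x^2*y^3*z - 2*x^3*y^2 - x*y^4 + x*y^2*z^2 + 3*x^2*y*z + y^3*z + 2*x*y^2 - x*z^2 - 2*y*z + x
assemble the triple (tr(r) - 2; tr(r a) - x; tr(r b) - y)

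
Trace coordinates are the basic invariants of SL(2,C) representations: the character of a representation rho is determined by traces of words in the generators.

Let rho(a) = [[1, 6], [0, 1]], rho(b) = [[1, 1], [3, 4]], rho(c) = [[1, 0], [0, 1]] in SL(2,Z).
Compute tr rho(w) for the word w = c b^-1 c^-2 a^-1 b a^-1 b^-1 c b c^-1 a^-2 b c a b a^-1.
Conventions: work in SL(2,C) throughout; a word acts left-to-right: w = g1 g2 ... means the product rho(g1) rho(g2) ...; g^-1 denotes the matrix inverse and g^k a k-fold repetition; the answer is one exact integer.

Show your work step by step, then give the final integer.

rho(c) = [[1, 0], [0, 1]]
... * rho(b^-1) = [[4, -1], [-3, 1]]  ->  [[4, -1], [-3, 1]]
... * rho(c^-1) = [[1, 0], [0, 1]]  ->  [[4, -1], [-3, 1]]
... * rho(c^-1) = [[1, 0], [0, 1]]  ->  [[4, -1], [-3, 1]]
... * rho(a^-1) = [[1, -6], [0, 1]]  ->  [[4, -25], [-3, 19]]
... * rho(b) = [[1, 1], [3, 4]]  ->  [[-71, -96], [54, 73]]
... * rho(a^-1) = [[1, -6], [0, 1]]  ->  [[-71, 330], [54, -251]]
... * rho(b^-1) = [[4, -1], [-3, 1]]  ->  [[-1274, 401], [969, -305]]
... * rho(c) = [[1, 0], [0, 1]]  ->  [[-1274, 401], [969, -305]]
... * rho(b) = [[1, 1], [3, 4]]  ->  [[-71, 330], [54, -251]]
... * rho(c^-1) = [[1, 0], [0, 1]]  ->  [[-71, 330], [54, -251]]
... * rho(a^-1) = [[1, -6], [0, 1]]  ->  [[-71, 756], [54, -575]]
... * rho(a^-1) = [[1, -6], [0, 1]]  ->  [[-71, 1182], [54, -899]]
... * rho(b) = [[1, 1], [3, 4]]  ->  [[3475, 4657], [-2643, -3542]]
... * rho(c) = [[1, 0], [0, 1]]  ->  [[3475, 4657], [-2643, -3542]]
... * rho(a) = [[1, 6], [0, 1]]  ->  [[3475, 25507], [-2643, -19400]]
... * rho(b) = [[1, 1], [3, 4]]  ->  [[79996, 105503], [-60843, -80243]]
... * rho(a^-1) = [[1, -6], [0, 1]]  ->  [[79996, -374473], [-60843, 284815]]
tr = 79996 + 284815 = 364811

364811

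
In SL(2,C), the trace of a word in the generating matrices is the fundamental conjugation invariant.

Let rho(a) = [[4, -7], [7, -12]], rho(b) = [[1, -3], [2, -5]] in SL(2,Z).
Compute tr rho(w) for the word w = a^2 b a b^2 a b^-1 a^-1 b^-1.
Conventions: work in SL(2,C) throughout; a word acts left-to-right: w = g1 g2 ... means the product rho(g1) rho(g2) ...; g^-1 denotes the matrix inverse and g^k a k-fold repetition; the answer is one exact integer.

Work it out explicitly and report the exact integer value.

277411

rho(a) = [[4, -7], [7, -12]]
... * rho(a) = [[4, -7], [7, -12]]  ->  [[-33, 56], [-56, 95]]
... * rho(b) = [[1, -3], [2, -5]]  ->  [[79, -181], [134, -307]]
... * rho(a) = [[4, -7], [7, -12]]  ->  [[-951, 1619], [-1613, 2746]]
... * rho(b) = [[1, -3], [2, -5]]  ->  [[2287, -5242], [3879, -8891]]
... * rho(b) = [[1, -3], [2, -5]]  ->  [[-8197, 19349], [-13903, 32818]]
... * rho(a) = [[4, -7], [7, -12]]  ->  [[102655, -174809], [174114, -296495]]
... * rho(b^-1) = [[-5, 3], [-2, 1]]  ->  [[-163657, 133156], [-277580, 225847]]
... * rho(a^-1) = [[-12, 7], [-7, 4]]  ->  [[1031792, -612975], [1750031, -1039672]]
... * rho(b^-1) = [[-5, 3], [-2, 1]]  ->  [[-3933010, 2482401], [-6670811, 4210421]]
tr = -3933010 + 4210421 = 277411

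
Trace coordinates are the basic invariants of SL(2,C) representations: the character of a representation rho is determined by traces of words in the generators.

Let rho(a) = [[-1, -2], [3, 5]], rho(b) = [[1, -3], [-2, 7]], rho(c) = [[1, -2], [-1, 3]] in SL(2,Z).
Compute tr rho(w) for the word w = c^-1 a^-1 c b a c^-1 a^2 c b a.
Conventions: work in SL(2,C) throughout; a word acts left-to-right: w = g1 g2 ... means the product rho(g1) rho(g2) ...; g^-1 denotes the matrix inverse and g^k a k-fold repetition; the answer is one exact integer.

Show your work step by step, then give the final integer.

rho(c^-1) = [[3, 2], [1, 1]]
... * rho(a^-1) = [[5, 2], [-3, -1]]  ->  [[9, 4], [2, 1]]
... * rho(c) = [[1, -2], [-1, 3]]  ->  [[5, -6], [1, -1]]
... * rho(b) = [[1, -3], [-2, 7]]  ->  [[17, -57], [3, -10]]
... * rho(a) = [[-1, -2], [3, 5]]  ->  [[-188, -319], [-33, -56]]
... * rho(c^-1) = [[3, 2], [1, 1]]  ->  [[-883, -695], [-155, -122]]
... * rho(a) = [[-1, -2], [3, 5]]  ->  [[-1202, -1709], [-211, -300]]
... * rho(a) = [[-1, -2], [3, 5]]  ->  [[-3925, -6141], [-689, -1078]]
... * rho(c) = [[1, -2], [-1, 3]]  ->  [[2216, -10573], [389, -1856]]
... * rho(b) = [[1, -3], [-2, 7]]  ->  [[23362, -80659], [4101, -14159]]
... * rho(a) = [[-1, -2], [3, 5]]  ->  [[-265339, -450019], [-46578, -78997]]
tr = -265339 + -78997 = -344336

-344336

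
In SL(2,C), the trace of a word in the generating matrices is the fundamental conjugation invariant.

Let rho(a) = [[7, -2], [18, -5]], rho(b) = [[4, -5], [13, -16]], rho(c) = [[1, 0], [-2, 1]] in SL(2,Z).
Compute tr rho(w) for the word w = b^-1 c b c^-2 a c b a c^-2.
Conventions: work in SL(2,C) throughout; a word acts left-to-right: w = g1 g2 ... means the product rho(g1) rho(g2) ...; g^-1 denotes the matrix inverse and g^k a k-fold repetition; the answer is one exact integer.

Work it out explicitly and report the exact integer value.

rho(b^-1) = [[-16, 5], [-13, 4]]
... * rho(c) = [[1, 0], [-2, 1]]  ->  [[-26, 5], [-21, 4]]
... * rho(b) = [[4, -5], [13, -16]]  ->  [[-39, 50], [-32, 41]]
... * rho(c^-1) = [[1, 0], [2, 1]]  ->  [[61, 50], [50, 41]]
... * rho(c^-1) = [[1, 0], [2, 1]]  ->  [[161, 50], [132, 41]]
... * rho(a) = [[7, -2], [18, -5]]  ->  [[2027, -572], [1662, -469]]
... * rho(c) = [[1, 0], [-2, 1]]  ->  [[3171, -572], [2600, -469]]
... * rho(b) = [[4, -5], [13, -16]]  ->  [[5248, -6703], [4303, -5496]]
... * rho(a) = [[7, -2], [18, -5]]  ->  [[-83918, 23019], [-68807, 18874]]
... * rho(c^-1) = [[1, 0], [2, 1]]  ->  [[-37880, 23019], [-31059, 18874]]
... * rho(c^-1) = [[1, 0], [2, 1]]  ->  [[8158, 23019], [6689, 18874]]
tr = 8158 + 18874 = 27032

27032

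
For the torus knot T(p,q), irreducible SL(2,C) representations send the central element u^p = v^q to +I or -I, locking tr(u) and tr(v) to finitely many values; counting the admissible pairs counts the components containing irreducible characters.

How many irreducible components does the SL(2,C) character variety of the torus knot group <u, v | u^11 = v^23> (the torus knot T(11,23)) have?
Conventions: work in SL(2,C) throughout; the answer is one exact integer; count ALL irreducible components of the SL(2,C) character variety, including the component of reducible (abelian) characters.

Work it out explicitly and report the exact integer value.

In the torus knot group T(11,23), u^11 = v^23 is central, so an irreducible representation sends it to +I or -I (Schur).
This locks tr(u) to 2*cos(pi*alpha/11), alpha in 1..10, and tr(v) to 2*cos(pi*beta/23), beta in 1..22, on each component of irreducible characters.
u^11 = (-1)^alpha I and v^23 = (-1)^beta I must agree, so alpha and beta have equal parity.
Enumerate parity-matched pairs: 5*11 odd-odd plus 5*11 even-even gives 110.
That is 110 components of irreducible characters, and with the reducible (abelian) component the total is 111.

111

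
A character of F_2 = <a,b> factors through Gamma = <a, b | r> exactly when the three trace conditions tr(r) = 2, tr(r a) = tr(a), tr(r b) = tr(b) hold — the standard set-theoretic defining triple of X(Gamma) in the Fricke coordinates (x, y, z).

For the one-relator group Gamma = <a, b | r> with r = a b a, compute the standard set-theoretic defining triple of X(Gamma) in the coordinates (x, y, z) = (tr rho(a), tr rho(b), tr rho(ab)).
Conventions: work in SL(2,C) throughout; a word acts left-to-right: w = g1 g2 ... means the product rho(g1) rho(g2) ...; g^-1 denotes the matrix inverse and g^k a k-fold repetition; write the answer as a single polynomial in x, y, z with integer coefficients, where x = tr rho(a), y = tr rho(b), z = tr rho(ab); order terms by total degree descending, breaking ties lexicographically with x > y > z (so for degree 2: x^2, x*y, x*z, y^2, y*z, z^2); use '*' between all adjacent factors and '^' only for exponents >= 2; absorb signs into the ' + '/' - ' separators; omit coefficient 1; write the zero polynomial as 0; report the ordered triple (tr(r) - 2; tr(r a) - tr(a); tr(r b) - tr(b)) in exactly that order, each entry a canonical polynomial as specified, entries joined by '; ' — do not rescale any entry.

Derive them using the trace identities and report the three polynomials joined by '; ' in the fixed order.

trace(a b a) = trace(a) * trace(b a) - trace(b) = x*z - y
trace(a b a^2) = trace(a) * trace(a b a) - trace(a b) = x^2*z - x*y - z
trace(a b a b) = trace(a b) * trace(a b) - trace(1) = z^2 - 2
assemble the triple (trace(r) - 2; trace(r a) - x; trace(r b) - y)

x*z - y - 2; x^2*z - x*y - x - z; z^2 - y - 2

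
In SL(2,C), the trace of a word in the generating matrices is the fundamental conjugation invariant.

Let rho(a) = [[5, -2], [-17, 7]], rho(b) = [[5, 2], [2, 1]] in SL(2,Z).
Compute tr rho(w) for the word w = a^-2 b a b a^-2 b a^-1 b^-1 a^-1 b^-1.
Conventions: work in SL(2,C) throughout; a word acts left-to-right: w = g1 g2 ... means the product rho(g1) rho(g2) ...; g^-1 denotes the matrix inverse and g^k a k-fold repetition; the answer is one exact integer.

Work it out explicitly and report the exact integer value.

-256603458

rho(a^-1) = [[7, 2], [17, 5]]
... * rho(a^-1) = [[7, 2], [17, 5]]  ->  [[83, 24], [204, 59]]
... * rho(b) = [[5, 2], [2, 1]]  ->  [[463, 190], [1138, 467]]
... * rho(a) = [[5, -2], [-17, 7]]  ->  [[-915, 404], [-2249, 993]]
... * rho(b) = [[5, 2], [2, 1]]  ->  [[-3767, -1426], [-9259, -3505]]
... * rho(a^-1) = [[7, 2], [17, 5]]  ->  [[-50611, -14664], [-124398, -36043]]
... * rho(a^-1) = [[7, 2], [17, 5]]  ->  [[-603565, -174542], [-1483517, -429011]]
... * rho(b) = [[5, 2], [2, 1]]  ->  [[-3366909, -1381672], [-8275607, -3396045]]
... * rho(a^-1) = [[7, 2], [17, 5]]  ->  [[-47056787, -13642178], [-115662014, -33531439]]
... * rho(b^-1) = [[1, -2], [-2, 5]]  ->  [[-19772431, 25902684], [-48599136, 63666833]]
... * rho(a^-1) = [[7, 2], [17, 5]]  ->  [[301938611, 89968558], [742142209, 221135893]]
... * rho(b^-1) = [[1, -2], [-2, 5]]  ->  [[122001495, -154034432], [299870423, -378604953]]
tr = 122001495 + -378604953 = -256603458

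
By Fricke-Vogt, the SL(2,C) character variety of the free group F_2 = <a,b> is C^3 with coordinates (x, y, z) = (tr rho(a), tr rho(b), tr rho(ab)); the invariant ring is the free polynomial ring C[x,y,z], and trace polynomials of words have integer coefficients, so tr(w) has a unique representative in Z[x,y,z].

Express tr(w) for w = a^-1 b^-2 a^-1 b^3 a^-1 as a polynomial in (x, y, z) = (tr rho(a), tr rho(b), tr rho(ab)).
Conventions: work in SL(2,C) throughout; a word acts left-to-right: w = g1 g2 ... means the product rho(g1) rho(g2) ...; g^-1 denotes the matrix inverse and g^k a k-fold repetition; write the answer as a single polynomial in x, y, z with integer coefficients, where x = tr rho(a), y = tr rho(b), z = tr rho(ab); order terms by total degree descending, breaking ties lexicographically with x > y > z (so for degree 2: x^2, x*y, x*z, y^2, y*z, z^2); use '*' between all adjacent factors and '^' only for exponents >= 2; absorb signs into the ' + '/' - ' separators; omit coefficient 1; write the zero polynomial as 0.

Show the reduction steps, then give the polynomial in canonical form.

x^2*y^4*z - x^3*y^3 - x*y^5 - x*y^3*z^2 - x^2*y^2*z + 2*x^3*y + 5*x*y^3 + x*y*z^2 - x^2*z - 6*x*y + z

trace(b^2) = trace(b) * trace(b) - trace(1) = y^2 - 2
trace(b^3) = trace(b) * trace(b^2) - trace(b) = y^3 - 3*y
so trace(b a b) = trace(b) * trace(a b) - trace(a) = y*z - x
trace(b^3 a) = trace(b) * trace(b a b) - trace(b a) = y^2*z - x*y - z
reduce: trace(a^-1 b^3) = trace(b^3) * trace(a) - trace(b^3 a) = x*y^3 - y^2*z - 2*x*y + z
trace(a^-1 b^3 a^-1) = trace(a^-1 b^3) * trace(a) - trace(a^-1 b^3 a) = x^2*y^3 - x*y^2*z - 2*x^2*y - y^3 + x*z + 3*y
so trace(b^4) = trace(b) * trace(b^3) - trace(b^2) = y^4 - 4*y^2 + 2
trace(b^4 a) = trace(b) * trace(b a b^2) - trace(b a b) = y^3*z - x*y^2 - 2*y*z + x
trace(b a^-1 b^3) = trace(b^4) * trace(a) - trace(b^4 a) = x*y^4 - y^3*z - 3*x*y^2 + 2*y*z + x
trace(a b a b) = trace(a b) * trace(a b) - trace(1) = z^2 - 2
so trace(a b a) = trace(a) * trace(b a) - trace(b) = x*z - y
reduce: trace(a b a b^2) = trace(b) * trace(a b a b) - trace(a b a) = y*z^2 - x*z - y
so trace(b^3 a b a) = trace(b) * trace(a b a b^2) - trace(a b a b) = y^2*z^2 - x*y*z - y^2 - z^2 + 2
reduce: trace(b a^-1 b^3 a) = trace(b^3 a b) * trace(a) - trace(b^3 a b a) = x*y^3*z - x^2*y^2 - y^2*z^2 - x*y*z + x^2 + y^2 + z^2 - 2
trace(a^-1 b^3 a^-1 b) = trace(b a^-1 b^3) * trace(a) - trace(b a^-1 b^3 a) = x^2*y^4 - 2*x*y^3*z - 2*x^2*y^2 + y^2*z^2 + 3*x*y*z - y^2 - z^2 + 2
trace(a^-1 b^-1 a^-1 b^3) = trace(a^-1 b^3 a^-1) * trace(b) - trace(a^-1 b^3 a^-1 b) = x*y^3*z - y^4 - y^2*z^2 - 2*x*y*z + 4*y^2 + z^2 - 2
reduce: trace(a^-1 b^2) = trace(b^2) * trace(a) - trace(b^2 a) = x*y^2 - y*z - x
reduce: trace(a^-1 b^3 a^-2 b^-1) = trace(a^-1 b^-1 a^-1 b^3) * trace(a) - trace(a^-1 b^-1 a^-1 b^3 a) = x^2*y^3*z - x*y^4 - x*y^2*z^2 - 2*x^2*y*z + 3*x*y^2 + x*z^2 + y*z - x
so trace(a^-1 b^3 a^-2) = trace(a^-2 b^3) * trace(a) - trace(a^-2 b^3 a) = x^3*y^3 - x^2*y^2*z - 2*x^3*y - 2*x*y^3 + x^2*z + y^2*z + 5*x*y - z
trace(a^-1 b^-2 a^-1 b^3 a^-1) = trace(a^-1 b^3 a^-2 b^-1) * trace(b) - trace(a^-1 b^3 a^-2) = x^2*y^4*z - x^3*y^3 - x*y^5 - x*y^3*z^2 - x^2*y^2*z + 2*x^3*y + 5*x*y^3 + x*y*z^2 - x^2*z - 6*x*y + z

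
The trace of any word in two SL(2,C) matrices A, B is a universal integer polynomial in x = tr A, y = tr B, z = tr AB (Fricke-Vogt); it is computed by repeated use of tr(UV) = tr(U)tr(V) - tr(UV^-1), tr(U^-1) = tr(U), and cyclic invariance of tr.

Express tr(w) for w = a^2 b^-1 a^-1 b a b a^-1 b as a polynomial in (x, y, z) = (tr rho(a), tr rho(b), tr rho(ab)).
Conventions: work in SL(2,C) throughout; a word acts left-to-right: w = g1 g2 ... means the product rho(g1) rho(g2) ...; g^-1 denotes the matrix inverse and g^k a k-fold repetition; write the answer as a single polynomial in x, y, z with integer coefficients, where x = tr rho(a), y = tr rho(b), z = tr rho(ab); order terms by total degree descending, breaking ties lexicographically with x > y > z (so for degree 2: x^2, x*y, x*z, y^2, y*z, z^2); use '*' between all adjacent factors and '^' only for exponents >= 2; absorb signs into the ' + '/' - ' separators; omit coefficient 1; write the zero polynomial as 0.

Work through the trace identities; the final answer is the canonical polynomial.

-x^3*y^2*z^2 + 2*x^4*y*z + x^2*y^3*z + 2*x^2*y*z^3 - x^5 - x^3*y^2 - 2*x^3*z^2 - x*y^2*z^2 - x*z^4 - 5*x^2*y*z + 5*x^3 + x*y^2 + 5*x*z^2 + y*z - 5*x

tr(a b a b) = tr(b a) tr(b a) - tr(1)   [split at a repeated b] = z^2 - 2
tr(a b a) = tr(a) tr(b a) - tr(b)   [square of a] = x*z - y
tr(b a b a b) = tr(b) tr(a b a b) - tr(a b a)   [square of b] = y*z^2 - x*z - y
tr(b a b a b a) = tr(b a b a) tr(b a) - tr(a b)   [split at a repeated b] = z^3 - 3*z
tr(b a b a^-1 b a) = tr(b a b a b) tr(a) - tr(b a b a b a)   [inverse elimination on a] = x*y*z^2 - x^2*z - z^3 - x*y + 3*z
tr(b a b) = tr(b) tr(a b) - tr(a)   [square of b] = y*z - x
tr(b^2 a b) = tr(b) tr(b a b) - tr(b a)   [square of b] = y^2*z - x*y - z
tr(a^2 b^2 a b) = tr(a) tr(b^2 a b a) - tr(b^2 a b)   [square of a] = x*y*z^2 - x^2*z - y^2*z + z
tr(a^2) = tr(a) tr(a) - tr(1)   [square of a] = x^2 - 2
tr(a b^2 a) = tr(b) tr(a^2 b) - tr(a^2)   [square of b] = x*y*z - x^2 - y^2 + 2
tr(a^2 b^2 a) = tr(a) tr(a b^2 a) - tr(a b^2)   [square of a] = x^2*y*z - x^3 - x*y^2 - y*z + 3*x
tr(b a^2 b^2 a b) = tr(b) tr(a^2 b^2 a b) - tr(a^2 b^2 a)   [square of b] = x*y^2*z^2 - 2*x^2*y*z - y^3*z + x^3 + x*y^2 + 2*y*z - 3*x
tr(a b a b a^2 b) = tr(a) tr(b a b a b a) - tr(b a b a b)   [square of a] = x*z^3 - y*z^2 - 2*x*z + y
tr(a b a b a) = tr(a) tr(b a b a) - tr(b a b)   [square of a] = x*z^2 - y*z - x
tr(a b a b a^2) = tr(a) tr(a b a b a) - tr(a b a b)   [square of a] = x^2*z^2 - x*y*z - x^2 - z^2 + 2
tr(b a^2 b^2 a b a) = tr(b) tr(a b a b a^2 b) - tr(a b a b a^2)   [square of b] = x*y*z^3 - x^2*z^2 - y^2*z^2 - x*y*z + x^2 + y^2 + z^2 - 2
tr(b a b a^-1 b a^2 b) = tr(b a^2 b^2 a b) tr(a) - tr(b a^2 b^2 a b a)   [inverse elimination on a] = x^2*y^2*z^2 - 2*x^3*y*z - x*y^3*z - x*y*z^3 + x^4 + x^2*y^2 + x^2*z^2 + y^2*z^2 + 3*x*y*z - 4*x^2 - y^2 - z^2 + 2
tr(b a^2 b a b a b) = tr(b) tr(a^2 b a b a b) - tr(a^2 b a b a)   [square of b] = x*y*z^3 - x^2*z^2 - y^2*z^2 - x*y*z + x^2 + y^2 + z^2 - 2
tr(b a b a b a b a) = tr(a b) tr(a b a b a b) - tr(a^-1 b^-1 a^-1 b^-1)   [split at a repeated a] = z^4 - 4*z^2 + 2
tr(b a b a b a b) = tr(b) tr(a b a b a b) - tr(a b a b a)   [square of b] = y*z^3 - x*z^2 - 2*y*z + x
tr(b a^2 b a b a b a) = tr(a) tr(b a b a b a b a) - tr(b a b a b a b)   [square of a] = x*z^4 - y*z^3 - 3*x*z^2 + 2*y*z + x
tr(b a b a^-1 b a^2 b a) = tr(b a^2 b a b a b) tr(a) - tr(b a^2 b a b a b a)   [inverse elimination on a] = x^2*y*z^3 - x^3*z^2 - x*y^2*z^2 - x*z^4 - x^2*y*z + y*z^3 + x^3 + x*y^2 + 4*x*z^2 - 2*y*z - 3*x
tr(a^-1 b a b a^-1 b a^2 b) = tr(b a b a^-1 b a^2 b) tr(a) - tr(b a b a^-1 b a^2 b a)   [inverse elimination on a] = x^3*y^2*z^2 - 2*x^4*y*z - x^2*y^3*z - 2*x^2*y*z^3 + x^5 + x^3*y^2 + 2*x^3*z^2 + 2*x*y^2*z^2 + x*z^4 + 4*x^2*y*z - y*z^3 - 5*x^3 - 2*x*y^2 - 5*x*z^2 + 2*y*z + 5*x
tr(a^2 b^-1 a^-1 b a b a^-1 b) = tr(a^-1 b a b a^-1 b a^2) tr(b) - tr(a^-1 b a b a^-1 b a^2 b)   [inverse elimination on b] = -x^3*y^2*z^2 + 2*x^4*y*z + x^2*y^3*z + 2*x^2*y*z^3 - x^5 - x^3*y^2 - 2*x^3*z^2 - x*y^2*z^2 - x*z^4 - 5*x^2*y*z + 5*x^3 + x*y^2 + 5*x*z^2 + y*z - 5*x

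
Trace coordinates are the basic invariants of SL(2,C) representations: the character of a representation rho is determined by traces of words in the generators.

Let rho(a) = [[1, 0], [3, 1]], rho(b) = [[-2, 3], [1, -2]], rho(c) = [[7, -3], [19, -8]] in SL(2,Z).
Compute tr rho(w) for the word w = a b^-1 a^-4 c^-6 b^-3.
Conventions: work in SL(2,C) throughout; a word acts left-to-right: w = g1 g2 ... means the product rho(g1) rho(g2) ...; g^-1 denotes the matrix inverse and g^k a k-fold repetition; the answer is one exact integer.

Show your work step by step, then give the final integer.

-6178

rho(a) = [[1, 0], [3, 1]]
... * rho(b^-1) = [[-2, -3], [-1, -2]]  ->  [[-2, -3], [-7, -11]]
... * rho(a^-1) = [[1, 0], [-3, 1]]  ->  [[7, -3], [26, -11]]
... * rho(a^-1) = [[1, 0], [-3, 1]]  ->  [[16, -3], [59, -11]]
... * rho(a^-1) = [[1, 0], [-3, 1]]  ->  [[25, -3], [92, -11]]
... * rho(a^-1) = [[1, 0], [-3, 1]]  ->  [[34, -3], [125, -11]]
... * rho(c^-1) = [[-8, 3], [-19, 7]]  ->  [[-215, 81], [-791, 298]]
... * rho(c^-1) = [[-8, 3], [-19, 7]]  ->  [[181, -78], [666, -287]]
... * rho(c^-1) = [[-8, 3], [-19, 7]]  ->  [[34, -3], [125, -11]]
... * rho(c^-1) = [[-8, 3], [-19, 7]]  ->  [[-215, 81], [-791, 298]]
... * rho(c^-1) = [[-8, 3], [-19, 7]]  ->  [[181, -78], [666, -287]]
... * rho(c^-1) = [[-8, 3], [-19, 7]]  ->  [[34, -3], [125, -11]]
... * rho(b^-1) = [[-2, -3], [-1, -2]]  ->  [[-65, -96], [-239, -353]]
... * rho(b^-1) = [[-2, -3], [-1, -2]]  ->  [[226, 387], [831, 1423]]
... * rho(b^-1) = [[-2, -3], [-1, -2]]  ->  [[-839, -1452], [-3085, -5339]]
tr = -839 + -5339 = -6178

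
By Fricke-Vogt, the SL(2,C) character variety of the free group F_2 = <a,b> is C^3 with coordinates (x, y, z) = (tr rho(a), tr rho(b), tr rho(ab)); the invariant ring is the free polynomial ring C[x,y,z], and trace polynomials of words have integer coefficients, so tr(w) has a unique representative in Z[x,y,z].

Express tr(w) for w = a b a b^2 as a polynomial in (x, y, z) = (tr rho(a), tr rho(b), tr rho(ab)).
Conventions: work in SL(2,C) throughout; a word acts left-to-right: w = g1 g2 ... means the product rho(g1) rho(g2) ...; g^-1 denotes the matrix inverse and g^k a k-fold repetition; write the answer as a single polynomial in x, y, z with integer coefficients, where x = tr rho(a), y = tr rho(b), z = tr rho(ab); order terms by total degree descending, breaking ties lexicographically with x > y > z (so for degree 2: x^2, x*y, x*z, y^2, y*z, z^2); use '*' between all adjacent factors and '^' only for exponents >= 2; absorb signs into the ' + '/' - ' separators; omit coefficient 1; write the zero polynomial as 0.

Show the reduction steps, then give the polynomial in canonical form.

tr(a b a b) = tr(b a) tr(b a) - tr(1)   [split at a repeated b] = z^2 - 2
and tr(a b a) = tr(a) tr(b a) - tr(b)   [square of a] = x*z - y
tr(a b a b^2) = tr(b) tr(a b a b) - tr(a b a)   [square of b] = y*z^2 - x*z - y

y*z^2 - x*z - y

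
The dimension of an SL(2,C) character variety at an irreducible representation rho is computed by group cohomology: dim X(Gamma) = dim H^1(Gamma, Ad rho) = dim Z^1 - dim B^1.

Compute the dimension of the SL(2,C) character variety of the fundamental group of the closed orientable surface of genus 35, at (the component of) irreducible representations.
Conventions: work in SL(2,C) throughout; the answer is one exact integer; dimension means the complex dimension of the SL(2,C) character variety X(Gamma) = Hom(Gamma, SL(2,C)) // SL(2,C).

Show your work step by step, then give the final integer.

204

Gamma = pi_1(Sigma_35) = < a_1, b_1, ..., a_35, b_35 | prod [a_i, b_i] > has 2g = 70 generators and 1 relator.
A cocycle assigns one sl_2 vector per generator subject to the relator condition d_2(z) = 0: dim of the unconstrained space is 3*2g = 210.
d_2 is surjective at irreducible rho (its cokernel H^2 is dual to H^0 = 0), so dim Z^1 = 210 - 3 = 207.
dim B^1 = 3 (coboundaries, injective at irreducible rho).
dim X = dim H^1 = 207 - 3 = 204.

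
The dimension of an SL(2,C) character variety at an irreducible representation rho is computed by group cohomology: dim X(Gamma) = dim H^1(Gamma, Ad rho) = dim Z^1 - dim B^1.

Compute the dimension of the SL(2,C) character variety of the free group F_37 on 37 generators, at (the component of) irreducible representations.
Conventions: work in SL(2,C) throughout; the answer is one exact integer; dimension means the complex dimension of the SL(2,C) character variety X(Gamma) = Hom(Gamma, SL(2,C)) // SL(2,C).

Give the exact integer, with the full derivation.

108

The free group F_37: 37 generators, no relators.
A cocycle picks one sl_2 vector per generator freely, giving dim Z^1 = 3*37 = 111.
At an irreducible rho the centralizer of the image in sl_2 is 0, so the coboundary map sl_2 -> Z^1 is injective: dim B^1 = 3.
dim H^1 = 111 - 3 = 108, which is dim X.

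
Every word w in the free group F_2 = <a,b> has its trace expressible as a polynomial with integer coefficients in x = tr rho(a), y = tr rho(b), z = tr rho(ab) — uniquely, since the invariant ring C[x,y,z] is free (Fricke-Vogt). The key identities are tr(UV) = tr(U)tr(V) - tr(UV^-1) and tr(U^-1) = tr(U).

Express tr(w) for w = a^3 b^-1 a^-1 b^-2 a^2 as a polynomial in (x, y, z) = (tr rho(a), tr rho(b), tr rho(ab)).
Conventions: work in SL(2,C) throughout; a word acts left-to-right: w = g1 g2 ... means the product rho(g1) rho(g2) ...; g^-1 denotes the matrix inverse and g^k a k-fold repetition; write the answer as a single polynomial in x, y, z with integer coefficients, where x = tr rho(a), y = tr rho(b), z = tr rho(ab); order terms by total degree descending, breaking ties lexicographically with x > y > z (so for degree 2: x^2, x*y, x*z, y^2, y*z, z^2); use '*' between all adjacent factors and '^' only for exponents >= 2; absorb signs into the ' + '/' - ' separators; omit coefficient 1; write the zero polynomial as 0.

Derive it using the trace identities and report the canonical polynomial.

next, trace(a^2) = trace(a) trace(a) - trace(1)   [square of a] = x^2 - 2
next, trace(a^3) = trace(a) trace(a^2) - trace(a)   [square of a] = x^3 - 3*x
and trace(a^4) = trace(a) trace(a^3) - trace(a^2)   [square of a] = x^4 - 4*x^2 + 2
and trace(a b a) = trace(a) trace(b a) - trace(b)   [square of a] = x*z - y
trace(b a^3) = trace(a) trace(a b a) - trace(a b)   [square of a] = x^2*z - x*y - z
trace(a^4 b) = trace(a) trace(b a^3) - trace(b a^2)   [square of a] = x^3*z - x^2*y - 2*x*z + y
and trace(a^4 b^-1) = trace(a^4) trace(b) - trace(a^4 b)   [inverse elimination on b] = x^4*y - x^3*z - 3*x^2*y + 2*x*z + y
next, trace(b^-2 a^4) = trace(a^4 b^-1) trace(b) - trace(a^4)   [inverse elimination on b] = x^4*y^2 - x^3*y*z - x^4 - 3*x^2*y^2 + 2*x*y*z + 4*x^2 + y^2 - 2
trace(a^5) = trace(a) trace(a^4) - trace(a^3)   [square of a] = x^5 - 5*x^3 + 5*x
trace(a^5 b) = trace(a) trace(a b a^3) - trace(a b a^2)   [square of a] = x^4*z - x^3*y - 3*x^2*z + 2*x*y + z
trace(b^-1 a^5) = trace(a^5) trace(b) - trace(a^5 b)   [inverse elimination on b] = x^5*y - x^4*z - 4*x^3*y + 3*x^2*z + 3*x*y - z
next, trace(a^5 b a) = trace(a) trace(a^2 b a^3) - trace(a^2 b a^2)   [square of a] = x^5*z - x^4*y - 4*x^3*z + 3*x^2*y + 3*x*z - y
trace(b a b a) = trace(a b) trace(a b) - trace(1)   [split at a repeated a] = z^2 - 2
next, trace(b a b) = trace(b) trace(a b) - trace(a)   [square of b] = y*z - x
trace(b a b a^2) = trace(a) trace(b a b a) - trace(b a b)   [square of a] = x*z^2 - y*z - x
and trace(a b a b a^2) = trace(a) trace(b a b a^2) - trace(b a b a)   [square of a] = x^2*z^2 - x*y*z - x^2 - z^2 + 2
trace(b a b a^4) = trace(a) trace(a b a b a^2) - trace(a b a b a)   [square of a] = x^3*z^2 - x^2*y*z - x^3 - 2*x*z^2 + y*z + 3*x
next, trace(a^5 b a b) = trace(a) trace(b a b a^4) - trace(b a b a^3)   [square of a] = x^4*z^2 - x^3*y*z - x^4 - 3*x^2*z^2 + 2*x*y*z + 4*x^2 + z^2 - 2
trace(b^-1 a^5 b a) = trace(a^5 b a) trace(b) - trace(a^5 b a b)   [inverse elimination on b] = x^5*y*z - x^4*y^2 - x^4*z^2 - 3*x^3*y*z + x^4 + 3*x^2*y^2 + 3*x^2*z^2 + x*y*z - 4*x^2 - y^2 - z^2 + 2
next, trace(b^-2 a^5 b a) = trace(b^-1 a^5 b a) trace(b) - trace(b^-1 a^5 b a b)   [inverse elimination on b] = x^5*y^2*z - x^4*y^3 - x^4*y*z^2 - x^5*z - 3*x^3*y^2*z + 2*x^4*y + 3*x^2*y^3 + 3*x^2*y*z^2 + 4*x^3*z + x*y^2*z - 7*x^2*y - y^3 - y*z^2 - 3*x*z + 3*y
trace(a^-1 b^-2 a^5 b) = trace(b^-2 a^5 b) trace(a) - trace(b^-2 a^5 b a)   [inverse elimination on a] = -x^5*y^2*z + x^6*y + x^4*y^3 + x^4*y*z^2 + 3*x^3*y^2*z - 6*x^4*y - 3*x^2*y^3 - 3*x^2*y*z^2 - x^3*z - x*y^2*z + 10*x^2*y + y^3 + y*z^2 + 2*x*z - 3*y
and trace(a^3 b^-1 a^-1 b^-2 a^2) = trace(a^-1 b^-2 a^5) trace(b) - trace(a^-1 b^-2 a^5 b)   [inverse elimination on b] = x^5*y^2*z - x^6*y - x^4*y*z^2 - 4*x^3*y^2*z + 5*x^4*y + 3*x^2*y*z^2 + x^3*z + 3*x*y^2*z - 6*x^2*y - y*z^2 - 2*x*z + y

x^5*y^2*z - x^6*y - x^4*y*z^2 - 4*x^3*y^2*z + 5*x^4*y + 3*x^2*y*z^2 + x^3*z + 3*x*y^2*z - 6*x^2*y - y*z^2 - 2*x*z + y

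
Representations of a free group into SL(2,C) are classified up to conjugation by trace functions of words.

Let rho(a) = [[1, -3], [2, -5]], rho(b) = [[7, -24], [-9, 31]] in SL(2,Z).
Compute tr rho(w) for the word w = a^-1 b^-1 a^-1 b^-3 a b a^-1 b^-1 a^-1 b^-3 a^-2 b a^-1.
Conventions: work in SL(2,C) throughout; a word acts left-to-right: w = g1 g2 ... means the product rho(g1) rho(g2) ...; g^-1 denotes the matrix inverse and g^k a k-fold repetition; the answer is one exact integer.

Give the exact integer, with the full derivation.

rho(a^-1) = [[-5, 3], [-2, 1]]
... * rho(b^-1) = [[31, 24], [9, 7]]  ->  [[-128, -99], [-53, -41]]
... * rho(a^-1) = [[-5, 3], [-2, 1]]  ->  [[838, -483], [347, -200]]
... * rho(b^-1) = [[31, 24], [9, 7]]  ->  [[21631, 16731], [8957, 6928]]
... * rho(b^-1) = [[31, 24], [9, 7]]  ->  [[821140, 636261], [340019, 263464]]
... * rho(b^-1) = [[31, 24], [9, 7]]  ->  [[31181689, 24161187], [12911765, 10004704]]
... * rho(a) = [[1, -3], [2, -5]]  ->  [[79504063, -214351002], [32921173, -88758815]]
... * rho(b) = [[7, -24], [-9, 31]]  ->  [[2485687459, -8552978574], [1029277546, -3541631417]]
... * rho(a^-1) = [[-5, 3], [-2, 1]]  ->  [[4677519853, -1095916197], [1936875104, -453798779]]
... * rho(b^-1) = [[31, 24], [9, 7]]  ->  [[135139869670, 104589063093], [55958939213, 43308411043]]
... * rho(a^-1) = [[-5, 3], [-2, 1]]  ->  [[-884877474536, 510008672103], [-366411518151, 211185228682]]
... * rho(b^-1) = [[31, 24], [9, 7]]  ->  [[-22841123661689, -17666998684143], [-9458090004543, -7315579834850]]
... * rho(b^-1) = [[31, 24], [9, 7]]  ->  [[-867077821669646, -671855958669537], [-359041008654483, -278203218952982]]
... * rho(b^-1) = [[31, 24], [9, 7]]  ->  [[-32926116099784859, -25512859430758263], [-13634100238865811, -10564406740378466]]
... * rho(a^-1) = [[-5, 3], [-2, 1]]  ->  [[215656299360440821, -124291207730112840], [89299314675085987, -51466707456975899]]
... * rho(a^-1) = [[-5, 3], [-2, 1]]  ->  [[-829699081341978425, 522677690351209623], [-343563158461478137, 216431236568282062]]
... * rho(b) = [[7, -24], [-9, 31]]  ->  [[-10511992782554735582, 36115786353094980513], [-4352823238344885517, 14954884136692219210]]
... * rho(a^-1) = [[-5, 3], [-2, 1]]  ->  [[-19671608793416283116, 4579808005430773767], [-8145652081660010835, 1896414421657562659]]
tr = -19671608793416283116 + 1896414421657562659 = -17775194371758720457

-17775194371758720457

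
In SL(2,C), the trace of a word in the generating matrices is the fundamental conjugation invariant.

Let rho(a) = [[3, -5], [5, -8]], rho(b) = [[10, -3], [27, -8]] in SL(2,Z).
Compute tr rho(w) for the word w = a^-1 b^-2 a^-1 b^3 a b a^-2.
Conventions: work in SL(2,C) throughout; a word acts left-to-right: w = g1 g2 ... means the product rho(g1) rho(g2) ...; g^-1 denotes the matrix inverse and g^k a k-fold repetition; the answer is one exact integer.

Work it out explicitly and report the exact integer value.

20079457

rho(a^-1) = [[-8, 5], [-5, 3]]
... * rho(b^-1) = [[-8, 3], [-27, 10]]  ->  [[-71, 26], [-41, 15]]
... * rho(b^-1) = [[-8, 3], [-27, 10]]  ->  [[-134, 47], [-77, 27]]
... * rho(a^-1) = [[-8, 5], [-5, 3]]  ->  [[837, -529], [481, -304]]
... * rho(b) = [[10, -3], [27, -8]]  ->  [[-5913, 1721], [-3398, 989]]
... * rho(b) = [[10, -3], [27, -8]]  ->  [[-12663, 3971], [-7277, 2282]]
... * rho(b) = [[10, -3], [27, -8]]  ->  [[-19413, 6221], [-11156, 3575]]
... * rho(a) = [[3, -5], [5, -8]]  ->  [[-27134, 47297], [-15593, 27180]]
... * rho(b) = [[10, -3], [27, -8]]  ->  [[1005679, -296974], [577930, -170661]]
... * rho(a^-1) = [[-8, 5], [-5, 3]]  ->  [[-6560562, 4137473], [-3770135, 2377667]]
... * rho(a^-1) = [[-8, 5], [-5, 3]]  ->  [[31797131, -20390391], [18272745, -11717674]]
tr = 31797131 + -11717674 = 20079457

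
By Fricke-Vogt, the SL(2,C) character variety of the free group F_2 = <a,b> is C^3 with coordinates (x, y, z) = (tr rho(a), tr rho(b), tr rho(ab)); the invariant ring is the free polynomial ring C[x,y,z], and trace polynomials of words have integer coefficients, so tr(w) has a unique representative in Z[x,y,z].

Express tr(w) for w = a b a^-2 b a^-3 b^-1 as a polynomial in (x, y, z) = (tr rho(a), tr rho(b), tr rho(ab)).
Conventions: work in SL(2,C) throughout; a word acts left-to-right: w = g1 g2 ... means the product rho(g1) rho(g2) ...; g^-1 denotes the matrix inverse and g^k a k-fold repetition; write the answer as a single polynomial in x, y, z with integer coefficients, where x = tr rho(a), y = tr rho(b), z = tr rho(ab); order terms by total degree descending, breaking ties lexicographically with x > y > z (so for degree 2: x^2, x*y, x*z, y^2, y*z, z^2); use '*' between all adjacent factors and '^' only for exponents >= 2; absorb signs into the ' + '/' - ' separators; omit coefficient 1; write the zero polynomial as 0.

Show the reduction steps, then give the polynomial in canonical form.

-x^5*y^2*z + x^6*y + x^4*y^3 + 2*x^4*y*z^2 - x^5*z + x^3*y^2*z - x^3*z^3 - 5*x^4*y - 2*x^2*y^3 - 3*x^2*y*z^2 + 4*x^3*z + x*z^3 + 6*x^2*y + y^3 + y*z^2 - 2*x*z - 3*y

apply: tr(b^2) = tr(b) * tr(b) - tr(1) = y^2 - 2
apply: tr(b^2 a) = tr(b) * tr(a b) - tr(a) = y*z - x
apply: tr(b a^-1 b) = tr(b^2) * tr(a) - tr(b^2 a) = x*y^2 - y*z - x
tr(b a b a) = tr(b a) * tr(b a) - tr(1) = z^2 - 2
tr(b a^-1 b a) = tr(b a b) * tr(a) - tr(b a b a) = x*y*z - x^2 - z^2 + 2
use: tr(a^-1 b a^-1 b) = tr(b a^-1 b) * tr(a) - tr(b a^-1 b a) = x^2*y^2 - 2*x*y*z + z^2 - 2
apply: tr(b a^-2 b a^-1) = tr(a^-1 b a^-1 b) * tr(a) - tr(a^-1 b a^-1 b a) = x^3*y^2 - 2*x^2*y*z - x*y^2 + x*z^2 + y*z - x
tr(b^2 a b) = tr(b) * tr(b a b) - tr(b a) = y^2*z - x*y - z
use: tr(a b a) = tr(a) * tr(b a) - tr(b) = x*z - y
tr(b^2 a b a) = tr(b) * tr(a b a b) - tr(a b a) = y*z^2 - x*z - y
apply: tr(a^-1 b^2 a b) = tr(b^2 a b) * tr(a) - tr(b^2 a b a) = x*y^2*z - x^2*y - y*z^2 + y
use: tr(b a b a^-2 b) = tr(a^-1 b^2 a b) * tr(a) - tr(a^-1 b^2 a b a) = x^2*y^2*z - x^3*y - x*y*z^2 - y^2*z + 2*x*y + z
tr(b a b a b a) = tr(a b a b) * tr(a b) - tr(b a) = z^3 - 3*z
use: tr(b a b a b a^-1) = tr(b a b a b) * tr(a) - tr(b a b a b a) = x*y*z^2 - x^2*z - z^3 - x*y + 3*z
apply: tr(b a b a^-2 b a) = tr(b a b a b a^-1) * tr(a) - tr(b a b a b) = x^2*y*z^2 - x^3*z - x*z^3 - x^2*y - y*z^2 + 4*x*z + y
tr(a^-1 b a b a^-2 b) = tr(b a b a^-2 b) * tr(a) - tr(b a b a^-2 b a) = x^3*y^2*z - x^4*y - 2*x^2*y*z^2 + x^3*z - x*y^2*z + x*z^3 + 3*x^2*y + y*z^2 - 3*x*z - y
tr(a b a^-2 b a^-2 b) = tr(a^-1 b a b a^-2 b) * tr(a) - tr(a^-1 b a b a^-2 b a) = x^4*y^2*z - x^5*y - 2*x^3*y*z^2 + x^4*z - 2*x^2*y^2*z + x^2*z^3 + 4*x^3*y + 2*x*y*z^2 - 3*x^2*z + y^2*z - 3*x*y - z
tr(a^-2 b^-1 a b a^-2 b) = tr(a b a^-2 b a^-2) * tr(b) - tr(a b a^-2 b a^-2 b) = -x^4*y^2*z + x^5*y + x^3*y^3 + 2*x^3*y*z^2 - x^4*z - x^2*z^3 - 4*x^3*y - x*y^3 - x*y*z^2 + 3*x^2*z + 2*x*y + z
use: tr(a b a^-1 b a^-1 b) = tr(b a b a^-1 b) * tr(a) - tr(b a b a^-1 b a) = x^2*y^2*z - x^3*y - 2*x*y*z^2 + x^2*z + z^3 + 2*x*y - 3*z
use: tr(a^-1 b a^-1 b^-1 a b) = tr(a b a^-1 b a^-1) * tr(b) - tr(a b a^-1 b a^-1 b) = -x^2*y^2*z + x^3*y + x*y^3 + 2*x*y*z^2 - x^2*z - y^2*z - z^3 - 3*x*y + 3*z
tr(a b^2 a^-1 b) = tr(b a b^2) * tr(a) - tr(b a b^2 a) = x*y^2*z - x^2*y - y*z^2 + y
use: tr(b a^-1 b^-1 a b) = tr(a b^2 a^-1) * tr(b) - tr(a b^2 a^-1 b) = -x*y^2*z + x^2*y + y^3 + y*z^2 - 3*y
tr(a^-1 b^-1 a b a^-2 b) = tr(a^-1 b a^-1 b^-1 a b) * tr(a) - tr(a^-1 b a^-1 b^-1 a b a) = -x^3*y^2*z + x^4*y + x^2*y^3 + 2*x^2*y*z^2 - x^3*z - x*z^3 - 4*x^2*y - y^3 - y*z^2 + 3*x*z + 3*y
apply: tr(a b a^-2 b a^-3 b^-1) = tr(a^-2 b^-1 a b a^-2 b) * tr(a) - tr(a^-2 b^-1 a b a^-2 b a) = -x^5*y^2*z + x^6*y + x^4*y^3 + 2*x^4*y*z^2 - x^5*z + x^3*y^2*z - x^3*z^3 - 5*x^4*y - 2*x^2*y^3 - 3*x^2*y*z^2 + 4*x^3*z + x*z^3 + 6*x^2*y + y^3 + y*z^2 - 2*x*z - 3*y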